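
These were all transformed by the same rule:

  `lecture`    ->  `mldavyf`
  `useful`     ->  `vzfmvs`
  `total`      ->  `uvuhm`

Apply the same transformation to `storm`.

Shifts by position in lecture: pos 0: l→m (+1), pos 1: e→l (+7), pos 2: c→d (+1), pos 3: t→a (+7) — repeating every 2. It's a Vigenère-style cipher with numeric key [1,7]: position i shifts by key[i mod 2].
Applying it to storm: s+1=t, t+7=a, o+1=p, r+7=y, m+1=n.

tapyn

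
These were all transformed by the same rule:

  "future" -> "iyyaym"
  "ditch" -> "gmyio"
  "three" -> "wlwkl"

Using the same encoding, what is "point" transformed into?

ssnta

In future: f→i is +3, u→y is +4, t→y is +5, u→a is +6 — the shift increases by 1 each position. The shift increases by 1 at each position, starting from +3: 3, 4, 5, ….
On point: p+3=s, o+4=s, i+5=n, n+6=t, t+7=a.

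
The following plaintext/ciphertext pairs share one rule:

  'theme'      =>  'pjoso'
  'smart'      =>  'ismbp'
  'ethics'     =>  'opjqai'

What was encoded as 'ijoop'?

Each letter's alphabet position (a=0..z=25) is mapped through 7·x+12 mod 26 — an affine cipher.
Decoding ijoop: i(8)→15·(8−12)≡18=s; j(9)→15·(9−12)≡7=h; o(14)→15·(14−12)≡4=e; o(14)→15·(14−12)≡4=e; p(15)→15·(15−12)≡19=t (all mod 26).

sheet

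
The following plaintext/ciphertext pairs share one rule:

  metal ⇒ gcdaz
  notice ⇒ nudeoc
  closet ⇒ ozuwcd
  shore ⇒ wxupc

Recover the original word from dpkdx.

m(12)→g(6) and e(4)→c(2) fit y≡7x+0 (mod 26); the inverse of 7 mod 26 is 15. Each letter's alphabet position (a=0..z=25) is mapped through 7·x+0 mod 26 — an affine cipher.
Decoding dpkdx: d(3)→15·(3−0)≡19=t; p(15)→15·(15−0)≡17=r; k(10)→15·(10−0)≡20=u; d(3)→15·(3−0)≡19=t; x(23)→15·(23−0)≡7=h (all mod 26).

truth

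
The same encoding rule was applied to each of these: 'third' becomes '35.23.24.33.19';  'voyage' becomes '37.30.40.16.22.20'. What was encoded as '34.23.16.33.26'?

t is letter #20 and maps to 35: an offset of 15. Letters become their 1-based position plus 15 (so a→16, b→17, …).
Reversing it on 34.23.16.33.26: 34→(34−15)÷1=19=s, 23→(23−15)÷1=8=h, 16→(16−15)÷1=1=a, 33→(33−15)÷1=18=r, 26→(26−15)÷1=11=k.

shark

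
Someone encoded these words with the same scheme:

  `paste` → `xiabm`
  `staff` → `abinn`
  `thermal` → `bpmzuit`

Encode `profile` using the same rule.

xzwnqtm

Each letter is shifted forward by 8 in the alphabet (a Caesar shift of +8).
Applying it to profile: p+8=x, r+8=z, o+8=w, f+8=n, i+8=q, l+8=t, e+8=m.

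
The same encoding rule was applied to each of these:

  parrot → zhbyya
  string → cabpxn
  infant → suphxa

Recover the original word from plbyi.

Shifts by position in parrot: pos 0: p→z (+10), pos 1: a→h (+7), pos 2: r→b (+10), pos 3: r→y (+7) — repeating every 2. The shifts repeat in a cycle of length 2: positions 0,1,… shift by +10, +7, then the pattern repeats.
Decoding plbyi: p−10=f, l−7=e, b−10=r, y−7=r, i−10=y.

ferry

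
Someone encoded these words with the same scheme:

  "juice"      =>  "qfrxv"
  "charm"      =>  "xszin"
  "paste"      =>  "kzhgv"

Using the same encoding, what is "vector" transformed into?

evxgli

This is an affine cipher: with a=0,…,z=25, each position x becomes (25x+25) mod 26.
On vector: v(21)→25·21+25≡4=e; e(4)→25·4+25≡21=v; c(2)→25·2+25≡23=x; t(19)→25·19+25≡6=g; o(14)→25·14+25≡11=l; r(17)→25·17+25≡8=i (all mod 26).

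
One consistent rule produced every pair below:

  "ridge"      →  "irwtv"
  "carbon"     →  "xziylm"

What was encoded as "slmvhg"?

honest

This is the alphabet-reversal cipher (Atbash): a becomes z, b becomes y, etc.
Decoding slmvhg: s↔h, l↔o, m↔n, v↔e, h↔s, g↔t.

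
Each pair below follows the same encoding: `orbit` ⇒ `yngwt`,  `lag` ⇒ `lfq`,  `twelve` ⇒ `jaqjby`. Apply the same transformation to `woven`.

The output letters match the input read backwards, each shifted +5: orbit reversed is tibro. Read the word backwards and shift each letter +5.
On woven: reverse → nevow; then shift: n+5=s, e+5=j, v+5=a, o+5=t, w+5=b.

sjatb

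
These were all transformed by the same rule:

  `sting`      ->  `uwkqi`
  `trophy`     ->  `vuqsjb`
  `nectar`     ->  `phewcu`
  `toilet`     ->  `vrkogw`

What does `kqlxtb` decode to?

The shifts repeat in a cycle of length 2: positions 0,1,… shift by +2, +3, then the pattern repeats.
Reversing it on kqlxtb: k−2=i, q−3=n, l−2=j, x−3=u, t−2=r, b−3=y.

injury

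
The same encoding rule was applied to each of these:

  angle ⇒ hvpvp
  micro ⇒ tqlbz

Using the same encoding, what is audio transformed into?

In angle: a→h is +7, n→v is +8, g→p is +9, l→v is +10 — the shift increases by 1 each position. Each letter shifts forward by (position + 7), i.e. 7, 8, 9, … — the shift grows by one for each successive letter.
Applying it to audio: a+7=h, u+8=c, d+9=m, i+10=s, o+11=z.

hcmsz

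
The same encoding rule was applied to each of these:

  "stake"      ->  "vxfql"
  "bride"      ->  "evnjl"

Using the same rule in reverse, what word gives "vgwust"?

scroll

In stake: s→v is +3, t→x is +4, a→f is +5, k→q is +6 — the shift increases by 1 each position. Letter i (0-indexed) is shifted by i+3, so successive shifts are 3, 4, 5, ….
Undoing it on vgwust: v−3=s, g−4=c, w−5=r, u−6=o, s−7=l, t−8=l.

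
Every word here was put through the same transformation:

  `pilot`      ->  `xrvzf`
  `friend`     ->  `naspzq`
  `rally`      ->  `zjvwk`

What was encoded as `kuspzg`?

In pilot: p→x is +8, i→r is +9, l→v is +10, o→z is +11 — the shift increases by 1 each position. Letter i (0-indexed) is shifted by i+8, so successive shifts are 8, 9, 10, ….
Decoding kuspzg: k−8=c, u−9=l, s−10=i, p−11=e, z−12=n, g−13=t.

client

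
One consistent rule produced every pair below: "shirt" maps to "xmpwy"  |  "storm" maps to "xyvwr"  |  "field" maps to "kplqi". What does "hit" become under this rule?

mpy

The shift depends on letter class: consonant s→x is +5, but vowel i→p is +7. Two shifts are in play — +7 for a/e/i/o/u, +5 for every other letter.
On hit: h(cons)+5=m, i(vowel)+7=p, t(cons)+5=y.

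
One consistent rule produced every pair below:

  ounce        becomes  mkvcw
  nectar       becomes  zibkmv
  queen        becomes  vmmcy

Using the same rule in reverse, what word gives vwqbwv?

The output letters match the input read backwards, each shifted +8: ounce reversed is ecnuo. The word is reversed, then every letter is shifted forward by 8.
Decoding vwqbwv: shift back: v−8=n, w−8=o, q−8=i, b−8=t, w−8=o, v−8=n → noiton; then reverse → notion.

notion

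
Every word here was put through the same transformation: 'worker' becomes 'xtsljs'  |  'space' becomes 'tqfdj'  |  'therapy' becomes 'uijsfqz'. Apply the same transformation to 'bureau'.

The rule splits by letter class: vowels +5, consonants +1.
For bureau: b(cons)+1=c, u(vowel)+5=z, r(cons)+1=s, e(vowel)+5=j, a(vowel)+5=f, u(vowel)+5=z.

czsjfz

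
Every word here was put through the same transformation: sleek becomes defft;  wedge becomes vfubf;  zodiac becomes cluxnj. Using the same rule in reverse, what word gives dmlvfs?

shower

s(18)→d(3) and l(11)→e(4) fit y≡11x+13 (mod 26); the inverse of 11 mod 26 is 19. Each letter's alphabet position (a=0..z=25) is mapped through 11·x+13 mod 26 — an affine cipher.
Reversing it on dmlvfs: d(3)→19·(3−13)≡18=s; m(12)→19·(12−13)≡7=h; l(11)→19·(11−13)≡14=o; v(21)→19·(21−13)≡22=w; f(5)→19·(5−13)≡4=e; s(18)→19·(18−13)≡17=r (all mod 26).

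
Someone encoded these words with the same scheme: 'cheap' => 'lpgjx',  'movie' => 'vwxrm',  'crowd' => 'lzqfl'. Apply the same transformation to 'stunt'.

It's a Vigenère-style cipher with numeric key [9,8,2]: position i shifts by key[i mod 3].
For stunt: s+9=b, t+8=b, u+2=w, n+9=w, t+8=b.

bbwwb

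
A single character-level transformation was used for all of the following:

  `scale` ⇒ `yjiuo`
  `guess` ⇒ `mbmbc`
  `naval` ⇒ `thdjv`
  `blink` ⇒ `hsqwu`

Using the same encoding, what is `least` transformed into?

In scale: s→y is +6, c→j is +7, a→i is +8, l→u is +9 — the shift increases by 1 each position. Each letter shifts forward by (position + 6), i.e. 6, 7, 8, … — the shift grows by one for each successive letter.
On least: l+6=r, e+7=l, a+8=i, s+9=b, t+10=d.

rlibd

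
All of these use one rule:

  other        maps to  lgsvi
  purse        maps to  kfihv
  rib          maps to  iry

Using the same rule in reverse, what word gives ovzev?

Each pair mirrors across the alphabet (o↔l, t↔g, h↔s): positions sum to 25. Each letter is replaced by its mirror in the alphabet: a↔z, b↔y, c↔x, and so on (the Atbash cipher).
Reversing it on ovzev: o↔l, v↔e, z↔a, e↔v, v↔e.

leave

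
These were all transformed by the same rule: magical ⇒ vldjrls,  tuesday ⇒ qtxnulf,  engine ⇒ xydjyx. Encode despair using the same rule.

m(12)→v(21) and a(0)→l(11) fit y≡3x+11 (mod 26); the inverse of 3 mod 26 is 9. Treating letters as 0–25, the rule is x ↦ 3x + 11 (mod 26).
Applying it to despair: d(3)→3·3+11≡20=u; e(4)→3·4+11≡23=x; s(18)→3·18+11≡13=n; p(15)→3·15+11≡4=e; a(0)→3·0+11≡11=l; i(8)→3·8+11≡9=j; r(17)→3·17+11≡10=k (all mod 26).

uxneljk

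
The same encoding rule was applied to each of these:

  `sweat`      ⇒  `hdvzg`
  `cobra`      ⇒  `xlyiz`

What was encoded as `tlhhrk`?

Each pair mirrors across the alphabet (s↔h, w↔d, e↔v): positions sum to 25. This is the alphabet-reversal cipher (Atbash): a becomes z, b becomes y, etc.
Decoding tlhhrk: t↔g, l↔o, h↔s, h↔s, r↔i, k↔p.

gossip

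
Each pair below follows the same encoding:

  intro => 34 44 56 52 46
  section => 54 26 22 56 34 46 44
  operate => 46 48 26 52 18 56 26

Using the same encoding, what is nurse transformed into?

i(#9)→34 and n(#14)→44: differences scale by 2, so n = 2·pos + 16. The formula is n = 2×(alphabet index, a=1) + 16.
For nurse: n=14→44, u=21→58, r=18→52, s=19→54, e=5→26.

44 58 52 54 26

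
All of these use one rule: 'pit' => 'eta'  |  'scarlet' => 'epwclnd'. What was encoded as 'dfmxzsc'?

rhombus

The output letters match the input read backwards, each shifted +11: pit reversed is tip. The word is reversed, then every letter is shifted forward by 11.
Decoding dfmxzsc: shift back: d−11=s, f−11=u, m−11=b, x−11=m, z−11=o, s−11=h, c−11=r → submohr; then reverse → rhombus.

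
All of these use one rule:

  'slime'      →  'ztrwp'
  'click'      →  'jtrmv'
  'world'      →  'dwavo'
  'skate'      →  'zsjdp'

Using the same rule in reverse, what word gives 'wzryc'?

prior

In slime: s→z is +7, l→t is +8, i→r is +9, m→w is +10 — the shift increases by 1 each position. Each letter shifts forward by (position + 7), i.e. 7, 8, 9, … — the shift grows by one for each successive letter.
Decoding wzryc: w−7=p, z−8=r, r−9=i, y−10=o, c−11=r.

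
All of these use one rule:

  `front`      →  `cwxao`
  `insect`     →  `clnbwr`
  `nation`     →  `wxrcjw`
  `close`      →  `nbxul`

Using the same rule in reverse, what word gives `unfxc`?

The output letters match the input read backwards, each shifted +9: front reversed is tnorf. Read the word backwards and shift each letter +9.
Decoding unfxc: shift back: u−9=l, n−9=e, f−9=w, x−9=o, c−9=t → lewot; then reverse → towel.

towel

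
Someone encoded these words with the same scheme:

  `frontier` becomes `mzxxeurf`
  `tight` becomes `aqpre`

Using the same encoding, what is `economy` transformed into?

lkxxzyl

In frontier: f→m is +7, r→z is +8, o→x is +9, n→x is +10 — the shift increases by 1 each position. Each letter shifts forward by (position + 7), i.e. 7, 8, 9, … — the shift grows by one for each successive letter.
On economy: e+7=l, c+8=k, o+9=x, n+10=x, o+11=z, m+12=y, y+13=l.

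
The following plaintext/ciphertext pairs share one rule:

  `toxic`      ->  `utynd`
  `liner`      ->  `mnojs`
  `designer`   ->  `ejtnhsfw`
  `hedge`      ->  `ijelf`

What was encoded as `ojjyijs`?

Shifts by position in toxic: pos 0: t→u (+1), pos 1: o→t (+5), pos 2: x→y (+1), pos 3: i→n (+5) — repeating every 2. The shifts repeat in a cycle of length 2: positions 0,1,… shift by +1, +5, then the pattern repeats.
Decoding ojjyijs: o−1=n, j−5=e, j−1=i, y−5=t, i−1=h, j−5=e, s−1=r.

neither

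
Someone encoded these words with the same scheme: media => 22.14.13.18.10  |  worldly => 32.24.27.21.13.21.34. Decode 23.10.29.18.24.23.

m is letter #13 and maps to 22: an offset of 9. Letters become their 1-based position plus 9 (so a→10, b→11, …).
Decoding 23.10.29.18.24.23: 23→(23−9)÷1=14=n, 10→(10−9)÷1=1=a, 29→(29−9)÷1=20=t, 18→(18−9)÷1=9=i, 24→(24−9)÷1=15=o, 23→(23−9)÷1=14=n.

nation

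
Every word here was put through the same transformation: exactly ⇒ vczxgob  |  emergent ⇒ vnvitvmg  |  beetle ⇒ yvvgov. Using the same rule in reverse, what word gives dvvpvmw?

Each pair mirrors across the alphabet (e↔v, x↔c, a↔z): positions sum to 25. This is the alphabet-reversal cipher (Atbash): a becomes z, b becomes y, etc.
Reversing it on dvvpvmw: d↔w, v↔e, v↔e, p↔k, v↔e, m↔n, w↔d.

weekend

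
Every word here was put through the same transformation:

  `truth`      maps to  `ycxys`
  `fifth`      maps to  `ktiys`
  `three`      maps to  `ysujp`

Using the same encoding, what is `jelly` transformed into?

opoqj

Shifts by position in truth: pos 0: t→y (+5), pos 1: r→c (+11), pos 2: u→x (+3), pos 3: t→y (+5), pos 4: h→s (+11) — repeating every 3. The shifts repeat in a cycle of length 3: positions 0,1,… shift by +5, +11, +3, then the pattern repeats.
On jelly: j+5=o, e+11=p, l+3=o, l+5=q, y+11=j.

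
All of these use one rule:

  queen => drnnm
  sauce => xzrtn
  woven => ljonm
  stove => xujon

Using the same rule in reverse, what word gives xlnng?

sweep

q(16)→d(3) and u(20)→r(17) fit y≡23x+25 (mod 26); the inverse of 23 mod 26 is 17. This is an affine cipher: with a=0,…,z=25, each position x becomes (23x+25) mod 26.
Reversing it on xlnng: x(23)→17·(23−25)≡18=s; l(11)→17·(11−25)≡22=w; n(13)→17·(13−25)≡4=e; n(13)→17·(13−25)≡4=e; g(6)→17·(6−25)≡15=p (all mod 26).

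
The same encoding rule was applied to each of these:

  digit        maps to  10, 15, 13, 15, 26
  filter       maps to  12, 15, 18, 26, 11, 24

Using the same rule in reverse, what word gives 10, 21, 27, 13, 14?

dough

d is letter #4 and maps to 10: an offset of 6. Letters become their 1-based position plus 6 (so a→7, b→8, …).
Decoding 10, 21, 27, 13, 14: 10→(10−6)÷1=4=d, 21→(21−6)÷1=15=o, 27→(27−6)÷1=21=u, 13→(13−6)÷1=7=g, 14→(14−6)÷1=8=h.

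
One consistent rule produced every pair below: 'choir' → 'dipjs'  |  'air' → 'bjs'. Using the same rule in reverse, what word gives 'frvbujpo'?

equation

This is a Caesar cipher with shift 1.
Reversing it on frvbujpo: f−1=e, r−1=q, v−1=u, b−1=a, u−1=t, j−1=i, p−1=o, o−1=n.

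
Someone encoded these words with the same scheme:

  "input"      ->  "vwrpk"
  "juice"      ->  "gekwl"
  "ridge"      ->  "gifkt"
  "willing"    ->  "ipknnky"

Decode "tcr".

par

The output letters match the input read backwards, each shifted +2: input reversed is tupni. Two steps: reverse the string, then apply a Caesar shift of +2.
Undoing it on tcr: shift back: t−2=r, c−2=a, r−2=p → rap; then reverse → par.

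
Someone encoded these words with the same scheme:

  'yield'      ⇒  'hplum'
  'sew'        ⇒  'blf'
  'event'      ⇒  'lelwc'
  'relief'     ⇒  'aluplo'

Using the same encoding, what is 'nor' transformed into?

The shift depends on letter class: consonant y→h is +9, but vowel i→p is +7. The rule splits by letter class: vowels +7, consonants +9.
On nor: n(cons)+9=w, o(vowel)+7=v, r(cons)+9=a.

wva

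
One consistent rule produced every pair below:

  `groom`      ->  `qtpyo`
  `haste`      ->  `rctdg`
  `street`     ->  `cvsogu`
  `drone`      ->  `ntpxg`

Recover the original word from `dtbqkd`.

tragic

It's a Vigenère-style cipher with numeric key [10,2,1]: position i shifts by key[i mod 3].
Reversing it on dtbqkd: d−10=t, t−2=r, b−1=a, q−10=g, k−2=i, d−1=c.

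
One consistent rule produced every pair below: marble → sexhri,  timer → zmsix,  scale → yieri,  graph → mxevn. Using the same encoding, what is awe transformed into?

eci

The shift depends on letter class: consonant m→s is +6, but vowel a→e is +4. The rule splits by letter class: vowels +4, consonants +6.
On awe: a(vowel)+4=e, w(cons)+6=c, e(vowel)+4=i.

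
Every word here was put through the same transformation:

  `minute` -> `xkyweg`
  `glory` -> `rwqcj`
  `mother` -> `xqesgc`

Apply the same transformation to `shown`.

dsqhy

The shift depends on letter class: consonant m→x is +11, but vowel i→k is +2. The rule splits by letter class: vowels +2, consonants +11.
For shown: s(cons)+11=d, h(cons)+11=s, o(vowel)+2=q, w(cons)+11=h, n(cons)+11=y.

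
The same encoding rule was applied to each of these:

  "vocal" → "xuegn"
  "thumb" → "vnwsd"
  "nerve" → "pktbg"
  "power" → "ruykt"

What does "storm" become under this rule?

uzqxo

Shifts by position in vocal: pos 0: v→x (+2), pos 1: o→u (+6), pos 2: c→e (+2), pos 3: a→g (+6) — repeating every 2. It's a Vigenère-style cipher with numeric key [2,6]: position i shifts by key[i mod 2].
Applying it to storm: s+2=u, t+6=z, o+2=q, r+6=x, m+2=o.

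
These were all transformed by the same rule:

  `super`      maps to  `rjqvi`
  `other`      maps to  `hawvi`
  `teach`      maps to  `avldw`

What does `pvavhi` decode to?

s(18)→r(17) and u(20)→j(9) fit y≡9x+11 (mod 26); the inverse of 9 mod 26 is 3. This is an affine cipher: with a=0,…,z=25, each position x becomes (9x+11) mod 26.
Reversing it on pvavhi: p(15)→3·(15−11)≡12=m; v(21)→3·(21−11)≡4=e; a(0)→3·(0−11)≡19=t; v(21)→3·(21−11)≡4=e; h(7)→3·(7−11)≡14=o; i(8)→3·(8−11)≡17=r (all mod 26).

meteor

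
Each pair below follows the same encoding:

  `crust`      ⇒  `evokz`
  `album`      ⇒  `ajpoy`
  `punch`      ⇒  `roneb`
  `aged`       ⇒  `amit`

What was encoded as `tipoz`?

c(2)→e(4) and r(17)→v(21) fit y≡15x+0 (mod 26); the inverse of 15 mod 26 is 7. Treating letters as 0–25, the rule is x ↦ 15x + 0 (mod 26).
Reversing it on tipoz: t(19)→7·(19−0)≡3=d; i(8)→7·(8−0)≡4=e; p(15)→7·(15−0)≡1=b; o(14)→7·(14−0)≡20=u; z(25)→7·(25−0)≡19=t (all mod 26).

debut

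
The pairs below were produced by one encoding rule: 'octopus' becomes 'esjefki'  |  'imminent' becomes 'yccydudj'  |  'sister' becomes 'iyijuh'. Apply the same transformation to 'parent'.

Compare letters: o→e is +16, c→s is +16, t→j is +16 — a constant shift. This is a Caesar cipher with shift 16.
On parent: p+16=f, a+16=q, r+16=h, e+16=u, n+16=d, t+16=j.

fqhudj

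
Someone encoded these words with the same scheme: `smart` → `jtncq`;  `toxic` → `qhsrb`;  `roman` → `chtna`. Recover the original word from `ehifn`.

s(18)→j(9) and m(12)→t(19) fit y≡7x+13 (mod 26); the inverse of 7 mod 26 is 15. Treating letters as 0–25, the rule is x ↦ 7x + 13 (mod 26).
Decoding ehifn: e(4)→15·(4−13)≡21=v; h(7)→15·(7−13)≡14=o; i(8)→15·(8−13)≡3=d; f(5)→15·(5−13)≡10=k; n(13)→15·(13−13)≡0=a (all mod 26).

vodka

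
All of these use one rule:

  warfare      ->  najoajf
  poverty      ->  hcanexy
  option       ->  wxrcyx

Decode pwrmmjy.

The output letters match the input read backwards, each shifted +9: warfare reversed is erafraw. Two steps: reverse the string, then apply a Caesar shift of +9.
Undoing it on pwrmmjy: shift back: p−9=g, w−9=n, r−9=i, m−9=d, m−9=d, j−9=a, y−9=p → gniddap; then reverse → padding.

padding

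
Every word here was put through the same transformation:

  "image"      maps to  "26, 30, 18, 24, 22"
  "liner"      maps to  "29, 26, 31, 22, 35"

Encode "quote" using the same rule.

34, 38, 32, 37, 22

i is letter #9 and maps to 26: an offset of 17. The number is (letter's place in the alphabet, a=1) + 17.
Applying it to quote: q=17→34, u=21→38, o=15→32, t=20→37, e=5→22.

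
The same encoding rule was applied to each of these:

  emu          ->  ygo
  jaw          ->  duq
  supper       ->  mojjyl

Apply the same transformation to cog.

This is a Caesar cipher with shift 20.
For cog: c+20=w, o+20=i, g+20=a.

wia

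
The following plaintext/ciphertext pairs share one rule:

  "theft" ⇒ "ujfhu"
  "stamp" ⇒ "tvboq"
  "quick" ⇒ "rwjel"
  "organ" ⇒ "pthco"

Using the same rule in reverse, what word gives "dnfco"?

clean

Shifts by position in theft: pos 0: t→u (+1), pos 1: h→j (+2), pos 2: e→f (+1), pos 3: f→h (+2) — repeating every 2. A repeating key of period 2 is used — shifts +1, +2 over and over.
Reversing it on dnfco: d−1=c, n−2=l, f−1=e, c−2=a, o−1=n.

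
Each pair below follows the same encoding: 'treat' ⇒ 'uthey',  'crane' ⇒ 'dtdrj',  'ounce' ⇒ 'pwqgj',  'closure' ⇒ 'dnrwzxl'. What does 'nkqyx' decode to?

minus

In treat: t→u is +1, r→t is +2, e→h is +3, a→e is +4 — the shift increases by 1 each position. Letter i (0-indexed) is shifted by i+1, so successive shifts are 1, 2, 3, ….
Undoing it on nkqyx: n−1=m, k−2=i, q−3=n, y−4=u, x−5=s.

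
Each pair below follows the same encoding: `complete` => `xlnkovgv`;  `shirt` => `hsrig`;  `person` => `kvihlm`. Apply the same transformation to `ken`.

pvm

This is the alphabet-reversal cipher (Atbash): a becomes z, b becomes y, etc.
On ken: k↔p, e↔v, n↔m.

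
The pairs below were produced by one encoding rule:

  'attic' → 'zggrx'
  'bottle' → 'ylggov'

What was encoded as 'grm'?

Each pair mirrors across the alphabet (a↔z, t↔g, t↔g): positions sum to 25. Letters are reflected about the middle of the alphabet (position → 25−position): Atbash.
Undoing it on grm: g↔t, r↔i, m↔n.

tin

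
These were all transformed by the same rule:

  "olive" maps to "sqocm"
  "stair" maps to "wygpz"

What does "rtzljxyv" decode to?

notebook

In olive: o→s is +4, l→q is +5, i→o is +6, v→c is +7 — the shift increases by 1 each position. Each letter shifts forward by (position + 4), i.e. 4, 5, 6, … — the shift grows by one for each successive letter.
Reversing it on rtzljxyv: r−4=n, t−5=o, z−6=t, l−7=e, j−8=b, x−9=o, y−10=o, v−11=k.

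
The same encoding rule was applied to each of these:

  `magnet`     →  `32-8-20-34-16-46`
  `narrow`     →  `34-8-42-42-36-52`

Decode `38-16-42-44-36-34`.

person

m(#13)→32 and a(#1)→8: differences scale by 2, so n = 2·pos + 6. Each letter becomes 2×(its alphabet position, a=1..z=26) + 6.
Reversing it on 38-16-42-44-36-34: 38→(38−6)÷2=16=p, 16→(16−6)÷2=5=e, 42→(42−6)÷2=18=r, 44→(44−6)÷2=19=s, 36→(36−6)÷2=15=o, 34→(34−6)÷2=14=n.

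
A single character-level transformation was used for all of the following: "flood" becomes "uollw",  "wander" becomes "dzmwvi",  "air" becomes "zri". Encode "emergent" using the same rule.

Each pair mirrors across the alphabet (f↔u, l↔o, o↔l): positions sum to 25. Each letter is replaced by its mirror in the alphabet: a↔z, b↔y, c↔x, and so on (the Atbash cipher).
Applying it to emergent: e↔v, m↔n, e↔v, r↔i, g↔t, e↔v, n↔m, t↔g.

vnvitvmg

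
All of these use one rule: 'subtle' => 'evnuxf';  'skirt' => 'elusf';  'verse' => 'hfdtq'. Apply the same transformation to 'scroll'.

Shifts by position in subtle: pos 0: s→e (+12), pos 1: u→v (+1), pos 2: b→n (+12), pos 3: t→u (+1) — repeating every 2. The shifts repeat in a cycle of length 2: positions 0,1,… shift by +12, +1, then the pattern repeats.
On scroll: s+12=e, c+1=d, r+12=d, o+1=p, l+12=x, l+1=m.

eddpxm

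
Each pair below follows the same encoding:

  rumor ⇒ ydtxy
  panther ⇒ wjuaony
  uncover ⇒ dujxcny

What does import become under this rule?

rtwxya

The shift depends on letter class: consonant r→y is +7, but vowel u→d is +9. The rule splits by letter class: vowels +9, consonants +7.
For import: i(vowel)+9=r, m(cons)+7=t, p(cons)+7=w, o(vowel)+9=x, r(cons)+7=y, t(cons)+7=a.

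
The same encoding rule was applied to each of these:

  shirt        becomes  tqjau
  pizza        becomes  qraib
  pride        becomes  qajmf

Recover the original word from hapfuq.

growth

It's a Vigenère-style cipher with numeric key [1,9]: position i shifts by key[i mod 2].
Reversing it on hapfuq: h−1=g, a−9=r, p−1=o, f−9=w, u−1=t, q−9=h.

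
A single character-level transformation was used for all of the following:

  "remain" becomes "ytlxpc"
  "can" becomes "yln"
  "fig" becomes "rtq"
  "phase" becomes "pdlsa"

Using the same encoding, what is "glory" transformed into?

The word is reversed, then every letter is shifted forward by 11.
On glory: reverse → yrolg; then shift: y+11=j, r+11=c, o+11=z, l+11=w, g+11=r.

jczwr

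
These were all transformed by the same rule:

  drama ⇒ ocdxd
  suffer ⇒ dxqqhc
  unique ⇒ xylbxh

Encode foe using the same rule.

The shift depends on letter class: consonant d→o is +11, but vowel a→d is +3. The rule splits by letter class: vowels +3, consonants +11.
Applying it to foe: f(cons)+11=q, o(vowel)+3=r, e(vowel)+3=h.

qrh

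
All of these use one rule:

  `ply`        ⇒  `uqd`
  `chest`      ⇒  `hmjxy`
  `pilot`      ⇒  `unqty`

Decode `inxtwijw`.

Every letter moves 5 places later in the alphabet, wrapping around z→a.
Decoding inxtwijw: i−5=d, n−5=i, x−5=s, t−5=o, w−5=r, i−5=d, j−5=e, w−5=r.

disorder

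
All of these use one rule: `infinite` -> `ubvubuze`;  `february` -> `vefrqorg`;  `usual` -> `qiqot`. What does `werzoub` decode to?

Each letter's alphabet position (a=0..z=25) is mapped through 17·x+14 mod 26 — an affine cipher.
Undoing it on werzoub: w(22)→23·(22−14)≡2=c; e(4)→23·(4−14)≡4=e; r(17)→23·(17−14)≡17=r; z(25)→23·(25−14)≡19=t; o(14)→23·(14−14)≡0=a; u(20)→23·(20−14)≡8=i; b(1)→23·(1−14)≡13=n (all mod 26).

certain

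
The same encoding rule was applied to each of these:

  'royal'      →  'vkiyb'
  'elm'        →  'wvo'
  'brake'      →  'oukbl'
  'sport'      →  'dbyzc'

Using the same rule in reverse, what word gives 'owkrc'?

shame

The output letters match the input read backwards, each shifted +10: royal reversed is layor. Two steps: reverse the string, then apply a Caesar shift of +10.
Reversing it on owkrc: shift back: o−10=e, w−10=m, k−10=a, r−10=h, c−10=s → emahs; then reverse → shame.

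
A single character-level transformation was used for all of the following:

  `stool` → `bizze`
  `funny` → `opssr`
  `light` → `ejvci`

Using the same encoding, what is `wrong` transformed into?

s(18)→b(1) and t(19)→i(8) fit y≡7x+5 (mod 26); the inverse of 7 mod 26 is 15. This is an affine cipher: with a=0,…,z=25, each position x becomes (7x+5) mod 26.
Applying it to wrong: w(22)→7·22+5≡3=d; r(17)→7·17+5≡20=u; o(14)→7·14+5≡25=z; n(13)→7·13+5≡18=s; g(6)→7·6+5≡21=v (all mod 26).

duzsv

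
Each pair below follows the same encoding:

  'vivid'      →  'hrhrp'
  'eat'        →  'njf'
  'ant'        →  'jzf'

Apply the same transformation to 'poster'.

bxefnd

The shift depends on letter class: consonant v→h is +12, but vowel i→r is +9. The rule splits by letter class: vowels +9, consonants +12.
On poster: p(cons)+12=b, o(vowel)+9=x, s(cons)+12=e, t(cons)+12=f, e(vowel)+9=n, r(cons)+12=d.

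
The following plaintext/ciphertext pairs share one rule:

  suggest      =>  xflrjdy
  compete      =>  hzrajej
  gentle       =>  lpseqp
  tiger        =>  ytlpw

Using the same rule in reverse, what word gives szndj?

Shifts by position in suggest: pos 0: s→x (+5), pos 1: u→f (+11), pos 2: g→l (+5), pos 3: g→r (+11) — repeating every 2. It's a Vigenère-style cipher with numeric key [5,11]: position i shifts by key[i mod 2].
Decoding szndj: s−5=n, z−11=o, n−5=i, d−11=s, j−5=e.

noise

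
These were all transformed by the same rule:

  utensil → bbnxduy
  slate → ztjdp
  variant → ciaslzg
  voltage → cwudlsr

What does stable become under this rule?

In utensil: u→b is +7, t→b is +8, e→n is +9, n→x is +10 — the shift increases by 1 each position. Letter i (0-indexed) is shifted by i+7, so successive shifts are 7, 8, 9, ….
On stable: s+7=z, t+8=b, a+9=j, b+10=l, l+11=w, e+12=q.

zbjlwq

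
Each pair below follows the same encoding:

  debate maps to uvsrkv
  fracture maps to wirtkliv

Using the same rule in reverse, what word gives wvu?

fed

Each letter is shifted forward by 17 in the alphabet (a Caesar shift of +17).
Reversing it on wvu: w−17=f, v−17=e, u−17=d.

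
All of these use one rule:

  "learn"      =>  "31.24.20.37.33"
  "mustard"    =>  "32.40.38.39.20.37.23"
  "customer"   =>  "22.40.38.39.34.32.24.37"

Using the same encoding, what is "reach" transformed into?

37.24.20.22.27

The number is (letter's place in the alphabet, a=1) + 19.
On reach: r=18→37, e=5→24, a=1→20, c=3→22, h=8→27.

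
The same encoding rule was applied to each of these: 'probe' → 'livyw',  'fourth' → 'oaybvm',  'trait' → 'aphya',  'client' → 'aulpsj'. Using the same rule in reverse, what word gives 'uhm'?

fan

The output letters match the input read backwards, each shifted +7: probe reversed is eborp. Read the word backwards and shift each letter +7.
Reversing it on uhm: shift back: u−7=n, h−7=a, m−7=f → naf; then reverse → fan.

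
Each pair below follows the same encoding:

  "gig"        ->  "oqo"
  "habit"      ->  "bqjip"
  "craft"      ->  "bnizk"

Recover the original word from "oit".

lag

The output letters match the input read backwards, each shifted +8: gig reversed is gig. Read the word backwards and shift each letter +8.
Decoding oit: shift back: o−8=g, i−8=a, t−8=l → gal; then reverse → lag.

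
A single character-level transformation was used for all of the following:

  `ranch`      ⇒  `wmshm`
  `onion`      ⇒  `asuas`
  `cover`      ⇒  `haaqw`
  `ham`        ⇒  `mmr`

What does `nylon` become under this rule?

The rule splits by letter class: vowels +12, consonants +5.
Applying it to nylon: n(cons)+5=s, y(cons)+5=d, l(cons)+5=q, o(vowel)+12=a, n(cons)+5=s.

sdqas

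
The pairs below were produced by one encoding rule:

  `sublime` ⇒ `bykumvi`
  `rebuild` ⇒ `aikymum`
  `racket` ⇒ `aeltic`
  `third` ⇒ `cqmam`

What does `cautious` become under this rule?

leycmsyb

The shift depends on letter class: consonant s→b is +9, but vowel u→y is +4. Vowels shift forward by 4 and consonants shift forward by 9.
For cautious: c(cons)+9=l, a(vowel)+4=e, u(vowel)+4=y, t(cons)+9=c, i(vowel)+4=m, o(vowel)+4=s, u(vowel)+4=y, s(cons)+9=b.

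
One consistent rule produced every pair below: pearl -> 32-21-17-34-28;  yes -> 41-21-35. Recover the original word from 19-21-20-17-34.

Each letter is replaced by its alphabet position (a=1..z=26) + 16.
Decoding 19-21-20-17-34: 19→(19−16)÷1=3=c, 21→(21−16)÷1=5=e, 20→(20−16)÷1=4=d, 17→(17−16)÷1=1=a, 34→(34−16)÷1=18=r.

cedar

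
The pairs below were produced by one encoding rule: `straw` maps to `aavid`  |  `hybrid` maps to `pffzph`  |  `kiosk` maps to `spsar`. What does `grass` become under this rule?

oyeaz

Shifts by position in straw: pos 0: s→a (+8), pos 1: t→a (+7), pos 2: r→v (+4), pos 3: a→i (+8), pos 4: w→d (+7) — repeating every 3. A repeating key of period 3 is used — shifts +8, +7, +4 over and over.
On grass: g+8=o, r+7=y, a+4=e, s+8=a, s+7=z.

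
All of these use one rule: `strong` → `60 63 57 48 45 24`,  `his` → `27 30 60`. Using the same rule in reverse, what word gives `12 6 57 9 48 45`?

carbon

s(#19)→60 and t(#20)→63: differences scale by 3, so n = 3·pos + 3. Each letter becomes 3×(its alphabet position, a=1..z=26) + 3.
Undoing it on 12 6 57 9 48 45: 12→(12−3)÷3=3=c, 6→(6−3)÷3=1=a, 57→(57−3)÷3=18=r, 9→(9−3)÷3=2=b, 48→(48−3)÷3=15=o, 45→(45−3)÷3=14=n.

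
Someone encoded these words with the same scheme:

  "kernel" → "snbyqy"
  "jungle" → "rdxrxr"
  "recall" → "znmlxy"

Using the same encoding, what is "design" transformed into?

lnctsa

In kernel: k→s is +8, e→n is +9, r→b is +10, n→y is +11 — the shift increases by 1 each position. Each letter shifts forward by (position + 8), i.e. 8, 9, 10, … — the shift grows by one for each successive letter.
For design: d+8=l, e+9=n, s+10=c, i+11=t, g+12=s, n+13=a.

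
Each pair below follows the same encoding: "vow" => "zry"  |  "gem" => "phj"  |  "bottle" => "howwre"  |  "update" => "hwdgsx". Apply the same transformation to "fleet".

The output letters match the input read backwards, each shifted +3: vow reversed is wov. Read the word backwards and shift each letter +3.
Applying it to fleet: reverse → teelf; then shift: t+3=w, e+3=h, e+3=h, l+3=o, f+3=i.

whhoi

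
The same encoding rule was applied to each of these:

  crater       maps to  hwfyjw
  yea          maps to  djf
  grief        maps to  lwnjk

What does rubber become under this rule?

wzggjw

Compare letters: c→h is +5, r→w is +5, a→f is +5 — a constant shift. It's a constant shift of +5 (ROT5).
On rubber: r+5=w, u+5=z, b+5=g, b+5=g, e+5=j, r+5=w.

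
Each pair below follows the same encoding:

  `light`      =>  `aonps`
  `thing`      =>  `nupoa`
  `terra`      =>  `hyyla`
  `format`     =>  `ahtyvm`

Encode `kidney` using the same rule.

flukpr

Read the word backwards and shift each letter +7.
On kidney: reverse → yendik; then shift: y+7=f, e+7=l, n+7=u, d+7=k, i+7=p, k+7=r.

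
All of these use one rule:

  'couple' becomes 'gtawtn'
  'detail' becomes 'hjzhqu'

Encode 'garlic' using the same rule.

Letter i (0-indexed) is shifted by i+4, so successive shifts are 4, 5, 6, ….
On garlic: g+4=k, a+5=f, r+6=x, l+7=s, i+8=q, c+9=l.

kfxsql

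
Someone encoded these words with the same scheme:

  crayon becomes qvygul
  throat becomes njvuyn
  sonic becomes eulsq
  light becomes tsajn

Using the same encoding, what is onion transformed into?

c(2)→q(16) and r(17)→v(21) fit y≡9x+24 (mod 26); the inverse of 9 mod 26 is 3. Each letter's alphabet position (a=0..z=25) is mapped through 9·x+24 mod 26 — an affine cipher.
On onion: o(14)→9·14+24≡20=u; n(13)→9·13+24≡11=l; i(8)→9·8+24≡18=s; o(14)→9·14+24≡20=u; n(13)→9·13+24≡11=l (all mod 26).

ulsul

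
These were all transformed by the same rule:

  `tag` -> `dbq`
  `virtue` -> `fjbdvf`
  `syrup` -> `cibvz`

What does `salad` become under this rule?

The shift depends on letter class: consonant t→d is +10, but vowel a→b is +1. The rule splits by letter class: vowels +1, consonants +10.
On salad: s(cons)+10=c, a(vowel)+1=b, l(cons)+10=v, a(vowel)+1=b, d(cons)+10=n.

cbvbn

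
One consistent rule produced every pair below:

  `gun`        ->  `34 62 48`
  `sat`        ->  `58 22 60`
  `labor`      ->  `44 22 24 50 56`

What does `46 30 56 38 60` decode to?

merit

g(#7)→34 and u(#21)→62: differences scale by 2, so n = 2·pos + 20. Each letter becomes 2×(its alphabet position, a=1..z=26) + 20.
Decoding 46 30 56 38 60: 46→(46−20)÷2=13=m, 30→(30−20)÷2=5=e, 56→(56−20)÷2=18=r, 38→(38−20)÷2=9=i, 60→(60−20)÷2=20=t.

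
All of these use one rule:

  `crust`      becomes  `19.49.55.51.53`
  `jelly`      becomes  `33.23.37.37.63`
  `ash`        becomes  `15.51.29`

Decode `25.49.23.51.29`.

c(#3)→19 and r(#18)→49: differences scale by 2, so n = 2·pos + 13. With a=1..z=26, the number is 2·pos + 13.
Undoing it on 25.49.23.51.29: 25→(25−13)÷2=6=f, 49→(49−13)÷2=18=r, 23→(23−13)÷2=5=e, 51→(51−13)÷2=19=s, 29→(29−13)÷2=8=h.

fresh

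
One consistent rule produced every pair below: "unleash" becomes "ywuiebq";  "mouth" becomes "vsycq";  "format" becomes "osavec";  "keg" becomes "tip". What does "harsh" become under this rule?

qeabq

The shift depends on letter class: consonant n→w is +9, but vowel u→y is +4. Vowels shift forward by 4 and consonants shift forward by 9.
For harsh: h(cons)+9=q, a(vowel)+4=e, r(cons)+9=a, s(cons)+9=b, h(cons)+9=q.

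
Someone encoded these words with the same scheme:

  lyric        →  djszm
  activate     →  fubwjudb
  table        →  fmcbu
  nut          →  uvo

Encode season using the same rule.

optbft

The output letters match the input read backwards, each shifted +1: lyric reversed is ciryl. Two steps: reverse the string, then apply a Caesar shift of +1.
On season: reverse → nosaes; then shift: n+1=o, o+1=p, s+1=t, a+1=b, e+1=f, s+1=t.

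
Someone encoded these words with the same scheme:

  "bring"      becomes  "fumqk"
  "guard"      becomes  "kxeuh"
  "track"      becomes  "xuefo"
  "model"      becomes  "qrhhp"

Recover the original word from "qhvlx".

Shifts by position in bring: pos 0: b→f (+4), pos 1: r→u (+3), pos 2: i→m (+4), pos 3: n→q (+3) — repeating every 2. The shifts repeat in a cycle of length 2: positions 0,1,… shift by +4, +3, then the pattern repeats.
Reversing it on qhvlx: q−4=m, h−3=e, v−4=r, l−3=i, x−4=t.

merit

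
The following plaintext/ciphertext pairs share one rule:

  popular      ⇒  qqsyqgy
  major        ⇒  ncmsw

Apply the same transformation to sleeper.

tnhiuky

In popular: p→q is +1, o→q is +2, p→s is +3, u→y is +4 — the shift increases by 1 each position. The shift increases by 1 at each position, starting from +1: 1, 2, 3, ….
On sleeper: s+1=t, l+2=n, e+3=h, e+4=i, p+5=u, e+6=k, r+7=y.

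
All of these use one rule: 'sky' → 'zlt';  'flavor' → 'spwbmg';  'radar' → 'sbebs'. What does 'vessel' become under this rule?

The output letters match the input read backwards, each shifted +1: sky reversed is yks. Two steps: reverse the string, then apply a Caesar shift of +1.
For vessel: reverse → lessev; then shift: l+1=m, e+1=f, s+1=t, s+1=t, e+1=f, v+1=w.

mfttfw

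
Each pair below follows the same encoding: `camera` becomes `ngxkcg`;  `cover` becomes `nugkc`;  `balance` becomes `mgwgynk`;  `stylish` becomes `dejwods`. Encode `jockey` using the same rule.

uunvkj

The shift depends on letter class: consonant c→n is +11, but vowel a→g is +6. The rule splits by letter class: vowels +6, consonants +11.
For jockey: j(cons)+11=u, o(vowel)+6=u, c(cons)+11=n, k(cons)+11=v, e(vowel)+6=k, y(cons)+11=j.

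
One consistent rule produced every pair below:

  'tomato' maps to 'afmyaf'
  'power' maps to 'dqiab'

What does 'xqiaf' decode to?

The output letters match the input read backwards, each shifted +12: tomato reversed is otamot. Read the word backwards and shift each letter +12.
Decoding xqiaf: shift back: x−12=l, q−12=e, i−12=w, a−12=o, f−12=t → lewot; then reverse → towel.

towel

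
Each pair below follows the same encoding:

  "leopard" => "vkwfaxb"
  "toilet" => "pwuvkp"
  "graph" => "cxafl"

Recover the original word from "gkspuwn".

l(11)→v(21) and e(4)→k(10) fit y≡9x+0 (mod 26); the inverse of 9 mod 26 is 3. This is an affine cipher: with a=0,…,z=25, each position x becomes (9x+0) mod 26.
Decoding gkspuwn: g(6)→3·(6−0)≡18=s; k(10)→3·(10−0)≡4=e; s(18)→3·(18−0)≡2=c; p(15)→3·(15−0)≡19=t; u(20)→3·(20−0)≡8=i; w(22)→3·(22−0)≡14=o; n(13)→3·(13−0)≡13=n (all mod 26).

section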